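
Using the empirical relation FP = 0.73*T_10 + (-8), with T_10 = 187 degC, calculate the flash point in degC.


FP = 0.73 * 187 + (-8) = 128.51

128.51 degC


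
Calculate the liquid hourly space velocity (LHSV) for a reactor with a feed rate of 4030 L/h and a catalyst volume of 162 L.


LHSV = volumetric feed rate / catalyst volume
= 4030 L/h / 162 L
= 24.88 h^-1

24.88 h^-1


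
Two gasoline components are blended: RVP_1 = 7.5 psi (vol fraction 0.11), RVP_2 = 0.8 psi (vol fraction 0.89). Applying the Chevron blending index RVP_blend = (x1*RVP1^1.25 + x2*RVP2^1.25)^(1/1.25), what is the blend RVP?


Chevron index: RVP_blend = (sum xi*RVPi^1.25)^(1/1.25)
RVP^1.25 terms: 0.11 * 7.5^1.25 + 0.89 * 0.8^1.25 = 2.03864
RVP_blend = 2.03864^(1/1.25) = 1.768

1.768 psi


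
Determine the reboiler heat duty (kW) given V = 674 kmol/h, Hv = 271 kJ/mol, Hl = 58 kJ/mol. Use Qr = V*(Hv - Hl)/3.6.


Qr = 674 * (271 - 58) / 3.6 = 674 * 213 / 3.6 = 39880

39880 kW


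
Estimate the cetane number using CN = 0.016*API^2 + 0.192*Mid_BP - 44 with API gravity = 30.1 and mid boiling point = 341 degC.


CN = 0.016 * 30.1^2 + 0.192 * 341 - 44
CN = 14.49616 + 65.472 - 44 = 35.96816

35.96816


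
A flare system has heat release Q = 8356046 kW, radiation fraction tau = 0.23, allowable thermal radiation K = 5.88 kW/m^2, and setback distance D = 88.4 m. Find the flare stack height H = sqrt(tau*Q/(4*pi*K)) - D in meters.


tau*Q/(4*pi*K) = 0.23 * 8356046 / (4 * pi * 5.88) = 26010.1
sqrt(26010.1) = 161.276
H = 161.276 - 88.4 = 72.88

72.88 m


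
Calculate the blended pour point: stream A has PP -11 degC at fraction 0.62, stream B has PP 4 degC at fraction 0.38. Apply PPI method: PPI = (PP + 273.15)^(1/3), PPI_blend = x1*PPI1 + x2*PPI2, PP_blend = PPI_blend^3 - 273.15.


PPI_1 = (-11 + 273.15)^(1/3) = 6.400049
PPI_2 = (4 + 273.15)^(1/3) = 6.51986
PPI_blend = 0.62 * 6.400049 + 0.38 * 6.51986 = 6.445577
PP_blend = 6.445577^3 - 273.15 = 267.7845 - 273.15 = -5.37

-5.37 degC


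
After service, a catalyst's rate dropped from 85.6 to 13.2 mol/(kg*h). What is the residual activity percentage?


Activity (%) = (rate_used / rate_fresh) * 100
rate_used = 13.2, rate_fresh = 85.6
= (13.2 / 85.6) * 100
= 0.1542 * 100 = 15.42

15.42 %


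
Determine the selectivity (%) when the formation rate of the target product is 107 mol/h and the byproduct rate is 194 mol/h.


Selectivity = desired / (desired + undesired) * 100
Total products = 107 + 194 = 301 mol/h
S = 107 / 301 * 100
= 0.3555 * 100
= 35.55 %

35.55 %


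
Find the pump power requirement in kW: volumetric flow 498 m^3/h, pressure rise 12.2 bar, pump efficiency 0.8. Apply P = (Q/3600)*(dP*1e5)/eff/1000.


Q = 498 / 3600 = 0.138333 m^3/s
P = 0.138333 * (12.2 * 1e5) / 0.8 / 1000 = 211.0

211.0 kW


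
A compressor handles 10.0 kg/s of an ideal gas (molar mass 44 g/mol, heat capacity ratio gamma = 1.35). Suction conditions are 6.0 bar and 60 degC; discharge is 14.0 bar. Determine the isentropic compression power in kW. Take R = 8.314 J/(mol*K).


Isentropic work: W = m*(gamma/(gamma-1))*(R*T1/MW)*((P2/P1)^((gamma-1)/gamma) - 1)
T1 = 60 + 273.15 = 333.15 K
Pressure ratio = 14.0 / 6.0 = 2.33333
Exponent = (1.35 - 1)/1.35 = 0.259259
(P2/P1)^exp - 1 = 2.33333^0.259259 - 1 = 0.245665
W = 10.0 * 1.35 / 0.35 * 8.314 * 333.15 / 44 * 0.245665 = 596.5

596.5 kW


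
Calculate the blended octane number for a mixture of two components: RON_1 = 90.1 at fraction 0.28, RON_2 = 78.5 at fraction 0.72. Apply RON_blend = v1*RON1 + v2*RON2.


Linear blending: RON_blend = sum(vi * RONi)
Contribution 1: 0.28 * 90.1 = 25.228
Contribution 2: 0.72 * 78.5 = 56.52
RON_blend = 25.228 + 56.52 = 81.748

81.748


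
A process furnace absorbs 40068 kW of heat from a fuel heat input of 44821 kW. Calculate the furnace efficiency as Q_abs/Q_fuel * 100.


Furnace efficiency = Q_absorbed / Q_fuel * 100
= 40068 / 44821 * 100 = 89.40

89.40 %


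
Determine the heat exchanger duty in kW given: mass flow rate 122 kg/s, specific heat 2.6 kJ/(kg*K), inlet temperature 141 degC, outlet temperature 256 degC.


Q = m_dot * cp * delta_T
delta_T = 256 - 141 = 115 K
Q = 122 * 2.6 * 115
= 317.2 * 115
= 36478 kW

36478 kW


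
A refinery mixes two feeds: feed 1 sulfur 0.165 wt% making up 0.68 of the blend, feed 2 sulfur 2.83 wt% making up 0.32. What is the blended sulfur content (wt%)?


Linear sulfur blending: S_blend = x1*S1 + x2*S2
Contribution 1: 0.68 * 0.165 = 0.1122 wt%
Contribution 2: 0.32 * 2.83 = 0.9056 wt%
S_blend = 0.1122 + 0.9056 = 1.0178

1.0178 wt%


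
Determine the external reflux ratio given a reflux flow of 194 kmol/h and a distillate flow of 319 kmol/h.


Reflux ratio definition: R = L / D (liquid returned / distillate withdrawn)
L = 194 kmol/h, D = 319 kmol/h
R = 194 / 319 = 0.6082

0.6082


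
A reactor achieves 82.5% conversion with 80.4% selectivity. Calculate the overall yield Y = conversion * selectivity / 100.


Overall yield = conversion (%) * selectivity (%) / 100
Conversion = 82.5%, Selectivity = 80.4%
Y = 82.5 * 80.4 / 100
= 66.33 %

66.33 %


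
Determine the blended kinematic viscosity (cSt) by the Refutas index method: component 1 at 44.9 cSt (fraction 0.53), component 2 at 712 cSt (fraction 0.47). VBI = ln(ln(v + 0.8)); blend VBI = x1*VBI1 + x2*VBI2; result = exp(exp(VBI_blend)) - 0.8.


Refutas method: VBN_i = 14.534*ln(ln(visc_i + 0.8)) + 10.975, blended linearly by mass fraction; since VBN is linear in VBI_i = ln(ln(visc_i + 0.8)) and the fractions sum to 1, blend VBI directly: visc = exp(exp(VBI_blend)) - 0.8
VBI_1 = ln(ln(44.9 + 0.8)) = 1.3408
VBI_2 = ln(ln(712 + 0.8)) = 1.88239
VBI_blend = 0.53 * 1.3408 + 0.47 * 1.88239 = 1.59535
visc_blend = exp(exp(1.59535)) - 0.8 = 137.6

137.6 cSt


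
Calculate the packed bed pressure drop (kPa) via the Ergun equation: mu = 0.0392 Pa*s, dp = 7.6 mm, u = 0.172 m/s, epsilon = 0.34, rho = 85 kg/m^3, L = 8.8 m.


dp = 7.6 mm = 0.0076 m
Viscous term = 150*0.0392*0.172*(1-0.34)^2 / (0.0076^2*0.34^3) = 194057
Inertial term = 1.75*85*0.172^2*(1-0.34) / (0.0076*0.34^3) = 9723.16
dP/L = 194057 + 9723.16 = 203780 Pa/m
dP = 203780 * 8.8 / 1000 = 1793 kPa

1793 kPa


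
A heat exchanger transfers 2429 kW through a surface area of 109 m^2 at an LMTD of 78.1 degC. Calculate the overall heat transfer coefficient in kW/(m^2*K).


From Q = U*A*LMTD, U = Q / (A * LMTD)
U = 2429 / (109 * 78.1) = 2429 / 8512.9 = 0.2853

0.2853 kW/(m^2*K)


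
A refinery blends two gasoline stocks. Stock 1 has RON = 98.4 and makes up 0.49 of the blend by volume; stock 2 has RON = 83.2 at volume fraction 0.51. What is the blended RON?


Linear blending: RON_blend = sum(vi * RONi)
Contribution 1: 0.49 * 98.4 = 48.216
Contribution 2: 0.51 * 83.2 = 42.432
RON_blend = 48.216 + 42.432 = 90.648

90.648


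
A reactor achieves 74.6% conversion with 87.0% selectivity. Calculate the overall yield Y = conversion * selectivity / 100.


Overall yield = conversion (%) * selectivity (%) / 100
Conversion = 74.6%, Selectivity = 87.0%
Y = 74.6 * 87.0 / 100
= 64.902 %

64.902 %


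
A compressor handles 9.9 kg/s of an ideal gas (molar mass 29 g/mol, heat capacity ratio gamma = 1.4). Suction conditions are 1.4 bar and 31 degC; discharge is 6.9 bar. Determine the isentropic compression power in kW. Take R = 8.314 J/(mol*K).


Isentropic work: W = m*(gamma/(gamma-1))*(R*T1/MW)*((P2/P1)^((gamma-1)/gamma) - 1)
T1 = 31 + 273.15 = 304.15 K
Pressure ratio = 6.9 / 1.4 = 4.92857
Exponent = (1.4 - 1)/1.4 = 0.285714
(P2/P1)^exp - 1 = 4.92857^0.285714 - 1 = 0.577321
W = 9.9 * 1.4 / 0.4 * 8.314 * 304.15 / 29 * 0.577321 = 1744

1744 kW


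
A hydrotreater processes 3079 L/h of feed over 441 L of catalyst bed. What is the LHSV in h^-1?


LHSV = volumetric feed rate / catalyst volume
= 3079 L/h / 441 L
= 6.982 h^-1

6.982 h^-1


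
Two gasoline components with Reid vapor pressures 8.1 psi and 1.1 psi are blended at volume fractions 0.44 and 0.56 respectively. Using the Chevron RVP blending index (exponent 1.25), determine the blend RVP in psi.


Chevron index: RVP_blend = (sum xi*RVPi^1.25)^(1/1.25)
RVP^1.25 terms: 0.44 * 8.1^1.25 + 0.56 * 1.1^1.25 = 6.64341
RVP_blend = 6.64341^(1/1.25) = 4.549

4.549 psi


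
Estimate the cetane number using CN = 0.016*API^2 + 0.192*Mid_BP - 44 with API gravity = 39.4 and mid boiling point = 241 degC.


CN = 0.016 * 39.4^2 + 0.192 * 241 - 44
CN = 24.83776 + 46.272 - 44 = 27.10976

27.10976


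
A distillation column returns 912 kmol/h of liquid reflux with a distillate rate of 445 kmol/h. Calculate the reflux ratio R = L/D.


Reflux ratio definition: R = L / D (liquid returned / distillate withdrawn)
L = 912 kmol/h, D = 445 kmol/h
R = 912 / 445 = 2.049

2.049


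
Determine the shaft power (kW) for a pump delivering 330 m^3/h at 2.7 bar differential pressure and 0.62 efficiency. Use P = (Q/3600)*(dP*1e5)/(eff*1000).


Q = 330 / 3600 = 0.0916667 m^3/s
P = 0.0916667 * (2.7 * 1e5) / 0.62 / 1000 = 39.92

39.92 kW


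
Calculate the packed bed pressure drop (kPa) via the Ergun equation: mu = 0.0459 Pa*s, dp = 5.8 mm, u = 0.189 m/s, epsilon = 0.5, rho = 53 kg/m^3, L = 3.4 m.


dp = 5.8 mm = 0.0058 m
Viscous term = 150*0.0459*0.189*(1-0.5)^2 / (0.0058^2*0.5^3) = 77364.1
Inertial term = 1.75*53*0.189^2*(1-0.5) / (0.0058*0.5^3) = 2284.91
dP/L = 77364.1 + 2284.91 = 79649 Pa/m
dP = 79649 * 3.4 / 1000 = 270.8 kPa

270.8 kPa


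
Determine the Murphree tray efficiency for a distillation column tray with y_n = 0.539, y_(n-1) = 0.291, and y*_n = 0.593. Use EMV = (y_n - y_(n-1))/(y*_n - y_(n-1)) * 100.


Murphree vapor efficiency: EMV = (y_n - y_(n-1)) / (y*_n - y_(n-1)) * 100
EMV = (0.539 - 0.291) / (0.593 - 0.291) * 100 = 0.248 / 0.302 * 100 = 82.12

82.12 %


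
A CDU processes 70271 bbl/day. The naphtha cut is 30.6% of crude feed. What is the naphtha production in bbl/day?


Crude throughput = 70271 bbl/day
Fraction yield = 30.6%
yield = throughput * fraction / 100
yield = 70271 * 30.6 / 100 = 21502.926

21502.926 bbl/day


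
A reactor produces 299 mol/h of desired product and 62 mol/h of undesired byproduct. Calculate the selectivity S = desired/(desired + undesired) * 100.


Selectivity = desired / (desired + undesired) * 100
Total products = 299 + 62 = 361 mol/h
S = 299 / 361 * 100
= 0.8283 * 100
= 82.83 %

82.83 %


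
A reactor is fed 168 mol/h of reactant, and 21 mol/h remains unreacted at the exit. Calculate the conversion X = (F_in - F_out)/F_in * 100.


X = (F_in - F_out) / F_in * 100
Moles reacted = 168 - 21 = 147
X = 147 / 168 * 100
= 0.8750 * 100
= 87.50 %

87.50 %


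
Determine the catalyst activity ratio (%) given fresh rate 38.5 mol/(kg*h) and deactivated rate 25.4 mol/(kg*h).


Activity (%) = (rate_used / rate_fresh) * 100
rate_used = 25.4, rate_fresh = 38.5
= (25.4 / 38.5) * 100
= 0.6597 * 100 = 65.97

65.97 %


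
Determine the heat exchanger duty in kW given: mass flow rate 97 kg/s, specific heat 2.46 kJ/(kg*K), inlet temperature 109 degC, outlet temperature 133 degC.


Q = m_dot * cp * delta_T
delta_T = 133 - 109 = 24 K
Q = 97 * 2.46 * 24
= 238.62 * 24
= 5726.88 kW

5726.88 kW


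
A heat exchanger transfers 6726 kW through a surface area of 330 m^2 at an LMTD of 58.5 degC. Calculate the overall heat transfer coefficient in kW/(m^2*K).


From Q = U*A*LMTD, U = Q / (A * LMTD)
U = 6726 / (330 * 58.5) = 6726 / 19305 = 0.3484

0.3484 kW/(m^2*K)


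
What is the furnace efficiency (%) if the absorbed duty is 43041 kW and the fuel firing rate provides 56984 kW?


Furnace efficiency = Q_absorbed / Q_fuel * 100
= 43041 / 56984 * 100 = 75.53

75.53 %


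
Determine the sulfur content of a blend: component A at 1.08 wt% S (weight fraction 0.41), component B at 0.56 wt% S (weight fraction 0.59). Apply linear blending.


Linear sulfur blending: S_blend = x1*S1 + x2*S2
Contribution 1: 0.41 * 1.08 = 0.4428 wt%
Contribution 2: 0.59 * 0.56 = 0.3304 wt%
S_blend = 0.4428 + 0.3304 = 0.7732

0.7732 wt%


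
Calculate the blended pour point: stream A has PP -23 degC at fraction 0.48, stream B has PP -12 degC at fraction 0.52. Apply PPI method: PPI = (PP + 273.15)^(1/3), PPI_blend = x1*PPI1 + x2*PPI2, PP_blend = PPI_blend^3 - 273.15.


PPI_1 = (-23 + 273.15)^(1/3) = 6.300865
PPI_2 = (-12 + 273.15)^(1/3) = 6.391901
PPI_blend = 0.48 * 6.300865 + 0.52 * 6.391901 = 6.348204
PP_blend = 6.348204^3 - 273.15 = 255.8307 - 273.15 = -17.32

-17.32 degC


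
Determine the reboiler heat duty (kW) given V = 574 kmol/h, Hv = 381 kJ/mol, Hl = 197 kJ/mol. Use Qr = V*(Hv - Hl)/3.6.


Qr = 574 * (381 - 197) / 3.6 = 574 * 184 / 3.6 = 29340

29340 kW


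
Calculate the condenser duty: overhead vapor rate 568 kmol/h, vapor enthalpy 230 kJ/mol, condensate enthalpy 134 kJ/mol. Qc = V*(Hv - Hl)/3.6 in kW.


Qc = 568 * (230 - 134) / 3.6 = 568 * 96 / 3.6 = 15150

15150 kW


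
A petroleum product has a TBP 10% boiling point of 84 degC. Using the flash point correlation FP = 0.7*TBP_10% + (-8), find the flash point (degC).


FP = 0.7 * 84 + (-8) = 50.8

50.8 degC


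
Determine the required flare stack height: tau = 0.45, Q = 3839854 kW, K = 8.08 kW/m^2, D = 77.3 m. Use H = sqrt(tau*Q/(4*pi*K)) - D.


tau*Q/(4*pi*K) = 0.45 * 3839854 / (4 * pi * 8.08) = 17017.9
sqrt(17017.9) = 130.453
H = 130.453 - 77.3 = 53.15

53.15 m


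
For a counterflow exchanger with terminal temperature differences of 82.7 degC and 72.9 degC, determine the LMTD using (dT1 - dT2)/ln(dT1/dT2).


LMTD = (dT1 - dT2) / ln(dT1/dT2)
= (82.7 - 72.9) / ln(82.7 / 72.9) = 9.8 / 0.126131 = 77.70

77.70 degC


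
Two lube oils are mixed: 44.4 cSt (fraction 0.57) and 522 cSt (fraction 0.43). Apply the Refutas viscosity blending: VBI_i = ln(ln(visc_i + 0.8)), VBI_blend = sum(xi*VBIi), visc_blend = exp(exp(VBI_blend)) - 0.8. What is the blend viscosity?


Refutas method: VBN_i = 14.534*ln(ln(visc_i + 0.8)) + 10.975, blended linearly by mass fraction; since VBN is linear in VBI_i = ln(ln(visc_i + 0.8)) and the fractions sum to 1, blend VBI directly: visc = exp(exp(VBI_blend)) - 0.8
VBI_1 = ln(ln(44.4 + 0.8)) = 1.33792
VBI_2 = ln(ln(522 + 0.8)) = 1.83405
VBI_blend = 0.57 * 1.33792 + 0.43 * 1.83405 = 1.55126
visc_blend = exp(exp(1.55126)) - 0.8 = 111.1

111.1 cSt


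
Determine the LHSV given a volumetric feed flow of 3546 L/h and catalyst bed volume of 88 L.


LHSV = volumetric feed rate / catalyst volume
= 3546 L/h / 88 L
= 40.30 h^-1

40.30 h^-1


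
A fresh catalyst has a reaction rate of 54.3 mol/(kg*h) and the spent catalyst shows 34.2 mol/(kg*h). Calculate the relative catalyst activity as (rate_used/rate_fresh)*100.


Activity (%) = (rate_used / rate_fresh) * 100
rate_used = 34.2, rate_fresh = 54.3
= (34.2 / 54.3) * 100
= 0.6298 * 100 = 62.98

62.98 %


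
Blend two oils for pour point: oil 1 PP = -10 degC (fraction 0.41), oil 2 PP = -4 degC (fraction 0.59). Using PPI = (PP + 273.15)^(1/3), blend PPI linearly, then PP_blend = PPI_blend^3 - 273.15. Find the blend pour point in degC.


PPI_1 = (-10 + 273.15)^(1/3) = 6.408176
PPI_2 = (-4 + 273.15)^(1/3) = 6.456514
PPI_blend = 0.41 * 6.408176 + 0.59 * 6.456514 = 6.436695
PP_blend = 6.436695^3 - 273.15 = 266.679 - 273.15 = -6.47

-6.47 degC


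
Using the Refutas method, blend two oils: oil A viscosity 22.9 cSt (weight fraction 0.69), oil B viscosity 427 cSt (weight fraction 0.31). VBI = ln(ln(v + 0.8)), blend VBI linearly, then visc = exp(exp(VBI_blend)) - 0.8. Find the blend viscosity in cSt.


Refutas method: VBN_i = 14.534*ln(ln(visc_i + 0.8)) + 10.975, blended linearly by mass fraction; since VBN is linear in VBI_i = ln(ln(visc_i + 0.8)) and the fractions sum to 1, blend VBI directly: visc = exp(exp(VBI_blend)) - 0.8
VBI_1 = ln(ln(22.9 + 0.8)) = 1.1523
VBI_2 = ln(ln(427 + 0.8)) = 1.80149
VBI_blend = 0.69 * 1.1523 + 0.31 * 1.80149 = 1.35355
visc_blend = exp(exp(1.35355)) - 0.8 = 47.20

47.20 cSt


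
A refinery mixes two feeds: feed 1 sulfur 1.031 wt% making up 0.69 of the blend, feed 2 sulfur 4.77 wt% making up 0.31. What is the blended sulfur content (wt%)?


Linear sulfur blending: S_blend = x1*S1 + x2*S2
Contribution 1: 0.69 * 1.031 = 0.71139 wt%
Contribution 2: 0.31 * 4.77 = 1.4787 wt%
S_blend = 0.71139 + 1.4787 = 2.19009

2.19009 wt%


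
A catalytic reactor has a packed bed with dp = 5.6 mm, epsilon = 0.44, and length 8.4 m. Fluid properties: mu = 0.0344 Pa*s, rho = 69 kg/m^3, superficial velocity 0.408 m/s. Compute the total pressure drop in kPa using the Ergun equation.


dp = 5.6 mm = 0.0056 m
Viscous term = 150*0.0344*0.408*(1-0.44)^2 / (0.0056^2*0.44^3) = 247145
Inertial term = 1.75*69*0.408^2*(1-0.44) / (0.0056*0.44^3) = 23596.6
dP/L = 247145 + 23596.6 = 270742 Pa/m
dP = 270742 * 8.4 / 1000 = 2274 kPa

2274 kPa


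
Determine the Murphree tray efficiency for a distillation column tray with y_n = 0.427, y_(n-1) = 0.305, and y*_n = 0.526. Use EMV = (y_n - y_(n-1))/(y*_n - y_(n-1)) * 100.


Murphree vapor efficiency: EMV = (y_n - y_(n-1)) / (y*_n - y_(n-1)) * 100
EMV = (0.427 - 0.305) / (0.526 - 0.305) * 100 = 0.122 / 0.221 * 100 = 55.20

55.20 %


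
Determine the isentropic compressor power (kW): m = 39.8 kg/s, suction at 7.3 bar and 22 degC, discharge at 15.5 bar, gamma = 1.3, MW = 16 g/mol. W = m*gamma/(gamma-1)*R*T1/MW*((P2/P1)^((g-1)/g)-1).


Isentropic work: W = m*(gamma/(gamma-1))*(R*T1/MW)*((P2/P1)^((gamma-1)/gamma) - 1)
T1 = 22 + 273.15 = 295.15 K
Pressure ratio = 15.5 / 7.3 = 2.12329
Exponent = (1.3 - 1)/1.3 = 0.230769
(P2/P1)^exp - 1 = 2.12329^0.230769 - 1 = 0.189772
W = 39.8 * 1.3 / 0.3 * 8.314 * 295.15 / 16 * 0.189772 = 5020

5020 kW


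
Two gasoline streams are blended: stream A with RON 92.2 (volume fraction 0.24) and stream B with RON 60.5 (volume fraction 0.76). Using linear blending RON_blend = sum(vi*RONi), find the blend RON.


Linear blending: RON_blend = sum(vi * RONi)
Contribution 1: 0.24 * 92.2 = 22.128
Contribution 2: 0.76 * 60.5 = 45.98
RON_blend = 22.128 + 45.98 = 68.108

68.108


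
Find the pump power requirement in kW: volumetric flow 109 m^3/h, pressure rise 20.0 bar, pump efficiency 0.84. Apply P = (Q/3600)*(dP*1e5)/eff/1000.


Q = 109 / 3600 = 0.0302778 m^3/s
P = 0.0302778 * (20.0 * 1e5) / 0.84 / 1000 = 72.09

72.09 kW


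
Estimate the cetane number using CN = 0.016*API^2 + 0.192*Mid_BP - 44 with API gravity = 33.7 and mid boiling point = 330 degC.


CN = 0.016 * 33.7^2 + 0.192 * 330 - 44
CN = 18.17104 + 63.36 - 44 = 37.53104

37.53104


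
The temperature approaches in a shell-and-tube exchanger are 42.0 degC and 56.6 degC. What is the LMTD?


LMTD = (dT1 - dT2) / ln(dT1/dT2)
= (42.0 - 56.6) / ln(42.0 / 56.6) = -14.6 / -0.298339 = 48.94

48.94 degC


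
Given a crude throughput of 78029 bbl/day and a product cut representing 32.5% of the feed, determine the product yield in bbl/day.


Crude throughput = 78029 bbl/day
Fraction yield = 32.5%
yield = throughput * fraction / 100
yield = 78029 * 32.5 / 100 = 25359.425

25359.425 bbl/day


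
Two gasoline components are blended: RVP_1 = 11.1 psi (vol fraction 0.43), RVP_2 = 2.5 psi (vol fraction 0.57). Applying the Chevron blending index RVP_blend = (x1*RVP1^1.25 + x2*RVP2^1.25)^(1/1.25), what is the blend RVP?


Chevron index: RVP_blend = (sum xi*RVPi^1.25)^(1/1.25)
RVP^1.25 terms: 0.43 * 11.1^1.25 + 0.57 * 2.5^1.25 = 10.5039
RVP_blend = 10.5039^(1/1.25) = 6.563

6.563 psi


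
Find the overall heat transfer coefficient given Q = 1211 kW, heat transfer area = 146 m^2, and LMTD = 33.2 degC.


From Q = U*A*LMTD, U = Q / (A * LMTD)
U = 1211 / (146 * 33.2) = 1211 / 4847.2 = 0.2498

0.2498 kW/(m^2*K)


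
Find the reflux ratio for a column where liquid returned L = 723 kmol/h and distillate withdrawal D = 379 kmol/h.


Reflux ratio definition: R = L / D (liquid returned / distillate withdrawn)
L = 723 kmol/h, D = 379 kmol/h
R = 723 / 379 = 1.908

1.908


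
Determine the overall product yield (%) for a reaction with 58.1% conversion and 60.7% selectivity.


Overall yield = conversion (%) * selectivity (%) / 100
Conversion = 58.1%, Selectivity = 60.7%
Y = 58.1 * 60.7 / 100
= 35.2667 %

35.2667 %


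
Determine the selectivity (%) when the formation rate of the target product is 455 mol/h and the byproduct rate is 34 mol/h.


Selectivity = desired / (desired + undesired) * 100
Total products = 455 + 34 = 489 mol/h
S = 455 / 489 * 100
= 0.9305 * 100
= 93.05 %

93.05 %


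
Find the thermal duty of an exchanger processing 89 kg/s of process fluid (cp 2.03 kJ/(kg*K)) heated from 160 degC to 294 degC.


Q = m_dot * cp * delta_T
delta_T = 294 - 160 = 134 K
Q = 89 * 2.03 * 134
= 180.67 * 134
= 24209.78 kW

24209.78 kW


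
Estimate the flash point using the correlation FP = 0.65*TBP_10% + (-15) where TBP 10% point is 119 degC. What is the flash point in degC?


FP = 0.65 * 119 + (-15) = 62.35

62.35 degC


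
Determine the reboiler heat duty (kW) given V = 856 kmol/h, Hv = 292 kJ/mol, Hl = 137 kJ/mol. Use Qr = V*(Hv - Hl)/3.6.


Qr = 856 * (292 - 137) / 3.6 = 856 * 155 / 3.6 = 36860

36860 kW


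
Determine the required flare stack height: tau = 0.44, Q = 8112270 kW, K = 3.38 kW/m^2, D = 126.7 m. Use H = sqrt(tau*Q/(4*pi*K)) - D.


tau*Q/(4*pi*K) = 0.44 * 8112270 / (4 * pi * 3.38) = 84036.6
sqrt(84036.6) = 289.891
H = 289.891 - 126.7 = 163.2

163.2 m


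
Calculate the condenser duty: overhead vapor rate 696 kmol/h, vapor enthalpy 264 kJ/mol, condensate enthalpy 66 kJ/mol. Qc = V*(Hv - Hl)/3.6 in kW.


Qc = 696 * (264 - 66) / 3.6 = 696 * 198 / 3.6 = 38280

38280 kW


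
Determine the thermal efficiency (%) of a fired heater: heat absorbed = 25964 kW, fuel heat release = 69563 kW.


Furnace efficiency = Q_absorbed / Q_fuel * 100
= 25964 / 69563 * 100 = 37.32

37.32 %


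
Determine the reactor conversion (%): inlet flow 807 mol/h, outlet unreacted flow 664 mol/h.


X = (F_in - F_out) / F_in * 100
Moles reacted = 807 - 664 = 143
X = 143 / 807 * 100
= 0.1772 * 100
= 17.72 %

17.72 %


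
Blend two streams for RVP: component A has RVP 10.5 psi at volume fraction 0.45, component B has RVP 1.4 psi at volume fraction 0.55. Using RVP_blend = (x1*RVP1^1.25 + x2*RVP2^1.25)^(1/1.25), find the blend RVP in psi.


Chevron index: RVP_blend = (sum xi*RVPi^1.25)^(1/1.25)
RVP^1.25 terms: 0.45 * 10.5^1.25 + 0.55 * 1.4^1.25 = 9.34306
RVP_blend = 9.34306^(1/1.25) = 5.976

5.976 psi


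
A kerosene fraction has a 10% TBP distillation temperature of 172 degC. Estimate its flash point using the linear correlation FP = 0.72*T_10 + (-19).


FP = 0.72 * 172 + (-19) = 104.84

104.84 degC


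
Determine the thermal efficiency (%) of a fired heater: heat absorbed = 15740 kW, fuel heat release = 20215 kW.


Furnace efficiency = Q_absorbed / Q_fuel * 100
= 15740 / 20215 * 100 = 77.86

77.86 %


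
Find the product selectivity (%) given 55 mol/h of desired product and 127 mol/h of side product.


Selectivity = desired / (desired + undesired) * 100
Total products = 55 + 127 = 182 mol/h
S = 55 / 182 * 100
= 0.3022 * 100
= 30.22 %

30.22 %


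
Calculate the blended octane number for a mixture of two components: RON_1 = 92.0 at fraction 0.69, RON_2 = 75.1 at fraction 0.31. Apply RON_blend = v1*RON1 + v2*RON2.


Linear blending: RON_blend = sum(vi * RONi)
Contribution 1: 0.69 * 92.0 = 63.48
Contribution 2: 0.31 * 75.1 = 23.281
RON_blend = 63.48 + 23.281 = 86.761

86.761


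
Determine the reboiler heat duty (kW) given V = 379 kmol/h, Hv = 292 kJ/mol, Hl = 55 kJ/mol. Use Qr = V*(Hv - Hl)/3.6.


Qr = 379 * (292 - 55) / 3.6 = 379 * 237 / 3.6 = 24950

24950 kW


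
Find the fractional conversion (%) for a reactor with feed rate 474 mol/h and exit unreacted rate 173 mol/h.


X = (F_in - F_out) / F_in * 100
Moles reacted = 474 - 173 = 301
X = 301 / 474 * 100
= 0.6350 * 100
= 63.50 %

63.50 %


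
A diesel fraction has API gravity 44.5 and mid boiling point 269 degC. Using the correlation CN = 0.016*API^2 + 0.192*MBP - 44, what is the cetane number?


CN = 0.016 * 44.5^2 + 0.192 * 269 - 44
CN = 31.684 + 51.648 - 44 = 39.332

39.332


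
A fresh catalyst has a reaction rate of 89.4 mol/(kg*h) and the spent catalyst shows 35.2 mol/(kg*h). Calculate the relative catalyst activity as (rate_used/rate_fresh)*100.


Activity (%) = (rate_used / rate_fresh) * 100
rate_used = 35.2, rate_fresh = 89.4
= (35.2 / 89.4) * 100
= 0.3937 * 100 = 39.37

39.37 %


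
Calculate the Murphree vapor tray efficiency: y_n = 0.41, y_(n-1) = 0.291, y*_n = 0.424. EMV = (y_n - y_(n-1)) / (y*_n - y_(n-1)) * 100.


Murphree vapor efficiency: EMV = (y_n - y_(n-1)) / (y*_n - y_(n-1)) * 100
EMV = (0.41 - 0.291) / (0.424 - 0.291) * 100 = 0.119 / 0.133 * 100 = 89.47

89.47 %


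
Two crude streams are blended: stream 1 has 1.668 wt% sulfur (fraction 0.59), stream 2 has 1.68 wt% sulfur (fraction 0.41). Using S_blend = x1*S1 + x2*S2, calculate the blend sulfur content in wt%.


Linear sulfur blending: S_blend = x1*S1 + x2*S2
Contribution 1: 0.59 * 1.668 = 0.98412 wt%
Contribution 2: 0.41 * 1.68 = 0.6888 wt%
S_blend = 0.98412 + 0.6888 = 1.67292

1.67292 wt%


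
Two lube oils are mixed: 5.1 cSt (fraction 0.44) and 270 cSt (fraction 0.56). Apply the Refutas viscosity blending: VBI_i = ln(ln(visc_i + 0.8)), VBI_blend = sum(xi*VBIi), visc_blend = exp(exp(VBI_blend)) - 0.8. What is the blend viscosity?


Refutas method: VBN_i = 14.534*ln(ln(visc_i + 0.8)) + 10.975, blended linearly by mass fraction; since VBN is linear in VBI_i = ln(ln(visc_i + 0.8)) and the fractions sum to 1, blend VBI directly: visc = exp(exp(VBI_blend)) - 0.8
VBI_1 = ln(ln(5.1 + 0.8)) = 0.573774
VBI_2 = ln(ln(270 + 0.8)) = 1.72301
VBI_blend = 0.44 * 0.573774 + 0.56 * 1.72301 = 1.21735
visc_blend = exp(exp(1.21735)) - 0.8 = 28.52

28.52 cSt


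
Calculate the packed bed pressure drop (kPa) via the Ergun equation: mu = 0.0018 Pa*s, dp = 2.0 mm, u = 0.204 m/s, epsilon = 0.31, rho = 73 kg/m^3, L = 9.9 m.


dp = 2.0 mm = 0.002 m
Viscous term = 150*0.0018*0.204*(1-0.31)^2 / (0.002^2*0.31^3) = 220063
Inertial term = 1.75*73*0.204^2*(1-0.31) / (0.002*0.31^3) = 61568
dP/L = 220063 + 61568 = 281631 Pa/m
dP = 281631 * 9.9 / 1000 = 2788 kPa

2788 kPa


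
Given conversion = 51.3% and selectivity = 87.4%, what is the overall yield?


Overall yield = conversion (%) * selectivity (%) / 100
Conversion = 51.3%, Selectivity = 87.4%
Y = 51.3 * 87.4 / 100
= 44.8362 %

44.8362 %


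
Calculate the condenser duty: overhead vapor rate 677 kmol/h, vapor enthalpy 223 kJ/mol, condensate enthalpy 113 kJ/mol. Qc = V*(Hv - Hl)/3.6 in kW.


Qc = 677 * (223 - 113) / 3.6 = 677 * 110 / 3.6 = 20690

20690 kW


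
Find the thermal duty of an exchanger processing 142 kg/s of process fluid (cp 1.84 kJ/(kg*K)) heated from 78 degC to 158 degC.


Q = m_dot * cp * delta_T
delta_T = 158 - 78 = 80 K
Q = 142 * 1.84 * 80
= 261.28 * 80
= 20902.4 kW

20902.4 kW


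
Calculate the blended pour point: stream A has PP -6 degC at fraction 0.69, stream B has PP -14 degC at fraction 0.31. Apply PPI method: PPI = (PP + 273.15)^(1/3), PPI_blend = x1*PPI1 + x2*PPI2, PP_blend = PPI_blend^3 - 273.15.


PPI_1 = (-6 + 273.15)^(1/3) = 6.440482
PPI_2 = (-14 + 273.15)^(1/3) = 6.375541
PPI_blend = 0.69 * 6.440482 + 0.31 * 6.375541 = 6.42035
PP_blend = 6.42035^3 - 273.15 = 264.6526 - 273.15 = -8.5

-8.5 degC


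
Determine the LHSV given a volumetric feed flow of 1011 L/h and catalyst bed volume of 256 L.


LHSV = volumetric feed rate / catalyst volume
= 1011 L/h / 256 L
= 3.949 h^-1

3.949 h^-1


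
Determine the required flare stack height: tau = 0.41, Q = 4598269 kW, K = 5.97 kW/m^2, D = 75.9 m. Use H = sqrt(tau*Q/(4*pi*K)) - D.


tau*Q/(4*pi*K) = 0.41 * 4598269 / (4 * pi * 5.97) = 25130.1
sqrt(25130.1) = 158.525
H = 158.525 - 75.9 = 82.62

82.62 m


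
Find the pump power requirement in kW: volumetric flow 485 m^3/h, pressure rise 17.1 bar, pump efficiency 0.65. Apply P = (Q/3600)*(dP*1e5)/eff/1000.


Q = 485 / 3600 = 0.134722 m^3/s
P = 0.134722 * (17.1 * 1e5) / 0.65 / 1000 = 354.4

354.4 kW


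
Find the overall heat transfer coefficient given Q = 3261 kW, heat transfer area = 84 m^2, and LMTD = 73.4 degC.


From Q = U*A*LMTD, U = Q / (A * LMTD)
U = 3261 / (84 * 73.4) = 3261 / 6165.6 = 0.5289

0.5289 kW/(m^2*K)


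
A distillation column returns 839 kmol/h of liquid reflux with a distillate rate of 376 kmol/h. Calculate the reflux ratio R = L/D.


Reflux ratio definition: R = L / D (liquid returned / distillate withdrawn)
L = 839 kmol/h, D = 376 kmol/h
R = 839 / 376 = 2.231

2.231


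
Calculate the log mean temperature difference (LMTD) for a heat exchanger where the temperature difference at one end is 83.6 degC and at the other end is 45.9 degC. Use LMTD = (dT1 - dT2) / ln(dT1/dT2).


LMTD = (dT1 - dT2) / ln(dT1/dT2)
= (83.6 - 45.9) / ln(83.6 / 45.9) = 37.7 / 0.599578 = 62.88

62.88 degC


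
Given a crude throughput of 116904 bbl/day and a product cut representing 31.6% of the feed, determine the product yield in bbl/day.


Crude throughput = 116904 bbl/day
Fraction yield = 31.6%
yield = throughput * fraction / 100
yield = 116904 * 31.6 / 100 = 36941.664

36941.664 bbl/day


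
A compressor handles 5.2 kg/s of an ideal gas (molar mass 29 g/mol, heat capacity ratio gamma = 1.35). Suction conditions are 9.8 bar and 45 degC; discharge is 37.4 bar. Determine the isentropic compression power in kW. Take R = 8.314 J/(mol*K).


Isentropic work: W = m*(gamma/(gamma-1))*(R*T1/MW)*((P2/P1)^((gamma-1)/gamma) - 1)
T1 = 45 + 273.15 = 318.15 K
Pressure ratio = 37.4 / 9.8 = 3.81633
Exponent = (1.35 - 1)/1.35 = 0.259259
(P2/P1)^exp - 1 = 3.81633^0.259259 - 1 = 0.415132
W = 5.2 * 1.35 / 0.35 * 8.314 * 318.15 / 29 * 0.415132 = 759.5

759.5 kW


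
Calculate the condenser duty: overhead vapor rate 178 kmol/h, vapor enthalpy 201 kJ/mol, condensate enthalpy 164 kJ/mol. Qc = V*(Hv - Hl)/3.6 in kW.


Qc = 178 * (201 - 164) / 3.6 = 178 * 37 / 3.6 = 1829

1829 kW


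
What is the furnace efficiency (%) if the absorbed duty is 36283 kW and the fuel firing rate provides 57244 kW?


Furnace efficiency = Q_absorbed / Q_fuel * 100
= 36283 / 57244 * 100 = 63.38

63.38 %


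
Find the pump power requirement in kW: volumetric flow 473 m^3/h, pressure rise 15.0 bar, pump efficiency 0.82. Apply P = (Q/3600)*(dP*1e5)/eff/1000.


Q = 473 / 3600 = 0.131389 m^3/s
P = 0.131389 * (15.0 * 1e5) / 0.82 / 1000 = 240.3

240.3 kW


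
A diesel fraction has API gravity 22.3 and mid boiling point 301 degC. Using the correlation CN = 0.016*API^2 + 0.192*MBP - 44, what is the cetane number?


CN = 0.016 * 22.3^2 + 0.192 * 301 - 44
CN = 7.95664 + 57.792 - 44 = 21.74864

21.74864


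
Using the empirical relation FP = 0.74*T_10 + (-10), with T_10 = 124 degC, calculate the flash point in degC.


FP = 0.74 * 124 + (-10) = 81.76

81.76 degC


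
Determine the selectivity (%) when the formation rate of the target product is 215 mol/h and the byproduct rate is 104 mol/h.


Selectivity = desired / (desired + undesired) * 100
Total products = 215 + 104 = 319 mol/h
S = 215 / 319 * 100
= 0.6740 * 100
= 67.40 %

67.40 %


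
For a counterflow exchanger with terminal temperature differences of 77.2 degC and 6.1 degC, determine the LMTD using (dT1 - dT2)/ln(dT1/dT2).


LMTD = (dT1 - dT2) / ln(dT1/dT2)
= (77.2 - 6.1) / ln(77.2 / 6.1) = 71.1 / 2.53811 = 28.01

28.01 degC


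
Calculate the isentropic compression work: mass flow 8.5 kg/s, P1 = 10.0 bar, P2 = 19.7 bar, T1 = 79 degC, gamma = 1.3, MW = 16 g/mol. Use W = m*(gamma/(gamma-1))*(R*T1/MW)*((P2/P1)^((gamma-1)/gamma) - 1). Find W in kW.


Isentropic work: W = m*(gamma/(gamma-1))*(R*T1/MW)*((P2/P1)^((gamma-1)/gamma) - 1)
T1 = 79 + 273.15 = 352.15 K
Pressure ratio = 19.7 / 10.0 = 1.97
Exponent = (1.3 - 1)/1.3 = 0.230769
(P2/P1)^exp - 1 = 1.97^0.230769 - 1 = 0.169375
W = 8.5 * 1.3 / 0.3 * 8.314 * 352.15 / 16 * 0.169375 = 1142

1142 kW


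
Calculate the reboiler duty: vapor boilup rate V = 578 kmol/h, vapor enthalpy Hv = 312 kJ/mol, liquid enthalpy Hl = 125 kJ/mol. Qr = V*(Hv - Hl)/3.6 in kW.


Qr = 578 * (312 - 125) / 3.6 = 578 * 187 / 3.6 = 30020

30020 kW


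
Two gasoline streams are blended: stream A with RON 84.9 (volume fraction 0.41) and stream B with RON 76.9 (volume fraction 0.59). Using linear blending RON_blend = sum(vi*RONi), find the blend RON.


Linear blending: RON_blend = sum(vi * RONi)
Contribution 1: 0.41 * 84.9 = 34.809
Contribution 2: 0.59 * 76.9 = 45.371
RON_blend = 34.809 + 45.371 = 80.18

80.18


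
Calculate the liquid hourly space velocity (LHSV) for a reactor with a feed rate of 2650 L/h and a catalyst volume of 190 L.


LHSV = volumetric feed rate / catalyst volume
= 2650 L/h / 190 L
= 13.95 h^-1

13.95 h^-1


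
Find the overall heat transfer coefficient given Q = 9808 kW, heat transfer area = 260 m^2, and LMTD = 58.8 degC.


From Q = U*A*LMTD, U = Q / (A * LMTD)
U = 9808 / (260 * 58.8) = 9808 / 15288 = 0.6415

0.6415 kW/(m^2*K)


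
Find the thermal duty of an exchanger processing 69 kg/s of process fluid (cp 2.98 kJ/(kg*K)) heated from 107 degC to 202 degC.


Q = m_dot * cp * delta_T
delta_T = 202 - 107 = 95 K
Q = 69 * 2.98 * 95
= 205.62 * 95
= 19533.9 kW

19533.9 kW


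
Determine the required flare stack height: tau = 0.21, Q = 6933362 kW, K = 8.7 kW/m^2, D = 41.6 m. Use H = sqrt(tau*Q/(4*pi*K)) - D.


tau*Q/(4*pi*K) = 0.21 * 6933362 / (4 * pi * 8.7) = 13317.8
sqrt(13317.8) = 115.403
H = 115.403 - 41.6 = 73.80

73.80 m


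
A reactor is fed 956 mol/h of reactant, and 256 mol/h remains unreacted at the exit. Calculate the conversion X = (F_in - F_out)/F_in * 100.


X = (F_in - F_out) / F_in * 100
Moles reacted = 956 - 256 = 700
X = 700 / 956 * 100
= 0.7322 * 100
= 73.22 %

73.22 %


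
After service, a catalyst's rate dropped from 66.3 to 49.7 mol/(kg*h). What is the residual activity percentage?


Activity (%) = (rate_used / rate_fresh) * 100
rate_used = 49.7, rate_fresh = 66.3
= (49.7 / 66.3) * 100
= 0.7496 * 100 = 74.96

74.96 %


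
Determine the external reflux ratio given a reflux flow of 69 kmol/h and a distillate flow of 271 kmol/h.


Reflux ratio definition: R = L / D (liquid returned / distillate withdrawn)
L = 69 kmol/h, D = 271 kmol/h
R = 69 / 271 = 0.2546

0.2546


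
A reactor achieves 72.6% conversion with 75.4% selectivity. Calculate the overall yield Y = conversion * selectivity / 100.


Overall yield = conversion (%) * selectivity (%) / 100
Conversion = 72.6%, Selectivity = 75.4%
Y = 72.6 * 75.4 / 100
= 54.7404 %

54.7404 %


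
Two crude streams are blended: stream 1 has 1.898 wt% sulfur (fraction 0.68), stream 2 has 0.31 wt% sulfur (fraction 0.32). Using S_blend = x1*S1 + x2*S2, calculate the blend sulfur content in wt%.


Linear sulfur blending: S_blend = x1*S1 + x2*S2
Contribution 1: 0.68 * 1.898 = 1.29064 wt%
Contribution 2: 0.32 * 0.31 = 0.0992 wt%
S_blend = 1.29064 + 0.0992 = 1.38984

1.38984 wt%


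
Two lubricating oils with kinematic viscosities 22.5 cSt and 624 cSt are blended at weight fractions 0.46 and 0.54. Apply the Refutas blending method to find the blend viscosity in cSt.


Refutas method: VBN_i = 14.534*ln(ln(visc_i + 0.8)) + 10.975, blended linearly by mass fraction; since VBN is linear in VBI_i = ln(ln(visc_i + 0.8)) and the fractions sum to 1, blend VBI directly: visc = exp(exp(VBI_blend)) - 0.8
VBI_1 = ln(ln(22.5 + 0.8)) = 1.14691
VBI_2 = ln(ln(624 + 0.8)) = 1.86213
VBI_blend = 0.46 * 1.14691 + 0.54 * 1.86213 = 1.53313
visc_blend = exp(exp(1.53313)) - 0.8 = 102.0

102.0 cSt


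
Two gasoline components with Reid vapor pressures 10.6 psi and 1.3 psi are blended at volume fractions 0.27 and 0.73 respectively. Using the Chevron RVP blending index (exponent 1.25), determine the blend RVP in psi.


Chevron index: RVP_blend = (sum xi*RVPi^1.25)^(1/1.25)
RVP^1.25 terms: 0.27 * 10.6^1.25 + 0.73 * 1.3^1.25 = 6.17745
RVP_blend = 6.17745^(1/1.25) = 4.292

4.292 psi


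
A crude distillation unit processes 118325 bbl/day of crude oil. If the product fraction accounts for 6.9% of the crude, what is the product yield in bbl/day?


Crude throughput = 118325 bbl/day
Fraction yield = 6.9%
yield = throughput * fraction / 100
yield = 118325 * 6.9 / 100 = 8164.425

8164.425 bbl/day


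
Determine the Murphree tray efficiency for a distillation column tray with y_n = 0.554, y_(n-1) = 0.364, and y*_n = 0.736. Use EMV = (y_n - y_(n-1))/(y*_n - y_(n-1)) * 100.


Murphree vapor efficiency: EMV = (y_n - y_(n-1)) / (y*_n - y_(n-1)) * 100
EMV = (0.554 - 0.364) / (0.736 - 0.364) * 100 = 0.19 / 0.372 * 100 = 51.08

51.08 %


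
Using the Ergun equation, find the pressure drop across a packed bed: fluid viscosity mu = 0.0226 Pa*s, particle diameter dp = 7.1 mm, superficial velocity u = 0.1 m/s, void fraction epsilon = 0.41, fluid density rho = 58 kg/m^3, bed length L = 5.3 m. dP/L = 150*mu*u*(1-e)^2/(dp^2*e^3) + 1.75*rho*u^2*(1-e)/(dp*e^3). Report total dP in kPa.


dp = 7.1 mm = 0.0071 m
Viscous term = 150*0.0226*0.1*(1-0.41)^2 / (0.0071^2*0.41^3) = 33965.3
Inertial term = 1.75*58*0.1^2*(1-0.41) / (0.0071*0.41^3) = 1223.79
dP/L = 33965.3 + 1223.79 = 35189.1 Pa/m
dP = 35189.1 * 5.3 / 1000 = 186.5 kPa

186.5 kPa


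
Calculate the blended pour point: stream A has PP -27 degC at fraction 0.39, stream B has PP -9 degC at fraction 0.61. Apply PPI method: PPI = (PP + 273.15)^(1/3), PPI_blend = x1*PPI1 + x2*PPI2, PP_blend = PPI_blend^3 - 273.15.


PPI_1 = (-27 + 273.15)^(1/3) = 6.2671
PPI_2 = (-9 + 273.15)^(1/3) = 6.416283
PPI_blend = 0.39 * 6.2671 + 0.61 * 6.416283 = 6.358102
PP_blend = 6.358102^3 - 273.15 = 257.0292 - 273.15 = -16.12

-16.12 degC


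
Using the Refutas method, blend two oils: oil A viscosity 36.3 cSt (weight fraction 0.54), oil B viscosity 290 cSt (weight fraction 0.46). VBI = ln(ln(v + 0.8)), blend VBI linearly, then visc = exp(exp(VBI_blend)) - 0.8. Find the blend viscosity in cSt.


Refutas method: VBN_i = 14.534*ln(ln(visc_i + 0.8)) + 10.975, blended linearly by mass fraction; since VBN is linear in VBI_i = ln(ln(visc_i + 0.8)) and the fractions sum to 1, blend VBI directly: visc = exp(exp(VBI_blend)) - 0.8
VBI_1 = ln(ln(36.3 + 0.8)) = 1.28471
VBI_2 = ln(ln(290 + 0.8)) = 1.73565
VBI_blend = 0.54 * 1.28471 + 0.46 * 1.73565 = 1.49214
visc_blend = exp(exp(1.49214)) - 0.8 = 84.54

84.54 cSt


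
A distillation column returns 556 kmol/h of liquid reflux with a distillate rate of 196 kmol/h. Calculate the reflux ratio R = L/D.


Reflux ratio definition: R = L / D (liquid returned / distillate withdrawn)
L = 556 kmol/h, D = 196 kmol/h
R = 556 / 196 = 2.837

2.837


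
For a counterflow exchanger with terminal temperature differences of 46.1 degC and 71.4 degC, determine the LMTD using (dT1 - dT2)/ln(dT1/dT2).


LMTD = (dT1 - dT2) / ln(dT1/dT2)
= (46.1 - 71.4) / ln(46.1 / 71.4) = -25.3 / -0.437485 = 57.83

57.83 degC


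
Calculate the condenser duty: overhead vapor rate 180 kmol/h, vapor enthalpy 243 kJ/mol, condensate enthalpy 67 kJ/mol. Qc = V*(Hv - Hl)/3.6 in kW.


Qc = 180 * (243 - 67) / 3.6 = 180 * 176 / 3.6 = 8800

8800 kW


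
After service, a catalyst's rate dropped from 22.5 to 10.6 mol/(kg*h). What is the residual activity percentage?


Activity (%) = (rate_used / rate_fresh) * 100
rate_used = 10.6, rate_fresh = 22.5
= (10.6 / 22.5) * 100
= 0.4711 * 100 = 47.11

47.11 %


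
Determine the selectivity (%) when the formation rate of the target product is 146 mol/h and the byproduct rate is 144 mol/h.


Selectivity = desired / (desired + undesired) * 100
Total products = 146 + 144 = 290 mol/h
S = 146 / 290 * 100
= 0.5034 * 100
= 50.34 %

50.34 %


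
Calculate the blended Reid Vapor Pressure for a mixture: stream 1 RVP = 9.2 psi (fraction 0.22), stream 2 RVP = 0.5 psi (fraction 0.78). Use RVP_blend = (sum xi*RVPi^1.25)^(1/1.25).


Chevron index: RVP_blend = (sum xi*RVPi^1.25)^(1/1.25)
RVP^1.25 terms: 0.22 * 9.2^1.25 + 0.78 * 0.5^1.25 = 3.85294
RVP_blend = 3.85294^(1/1.25) = 2.942

2.942 psi
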